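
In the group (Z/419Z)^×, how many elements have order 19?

φ(419) = 419 − 1 = 418 = 2 · 11 · 19.
In a cyclic group of order 418, there are φ(d) elements of order d for each divisor d of 418, and zero for non-divisors.
19 | 418, and φ(19) = 19 − 1 = 18.

18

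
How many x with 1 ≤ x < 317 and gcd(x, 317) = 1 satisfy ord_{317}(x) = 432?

0

φ(317) = 317 − 1 = 316 = 2^2 · 79.
Since (Z/317Z)^× is cyclic of order 316, the number of elements of order d is φ(d) when d | 316 and 0 otherwise.
Since 432 ∤ 316, the count is 0.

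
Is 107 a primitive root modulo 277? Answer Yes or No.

φ(277) = 277 − 1 = 276 = 2^2 · 3 · 23.
Test 107^(276/q) mod 277 for each prime factor q of 276:
107^138 ≡ 276 (mod 277)  [q = 2: ≢ 1 ✓]
107^92 ≡ 160 (mod 277)  [q = 3: ≢ 1 ✓]
107^12 ≡ 19 (mod 277)  [q = 23: ≢ 1 ✓]
All checks pass, so 107 has order 276 and is a primitive root modulo 277.

Yes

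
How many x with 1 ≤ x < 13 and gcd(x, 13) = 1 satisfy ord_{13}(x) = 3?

2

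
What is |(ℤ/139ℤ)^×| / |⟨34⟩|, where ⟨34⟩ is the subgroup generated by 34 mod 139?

6

ord(34) | φ(139) = 139 − 1 = 138 = 2 · 3 · 23.
Divisors of 138: 1, 2, 3, 6, 23, 46, 69, 138.
Test each divisor d:
34^1 ≡ 34 (mod 139)
34^2 ≡ 44 (mod 139)
34^3 ≡ 106 (mod 139)
34^6 ≡ 116 (mod 139)
34^23 ≡ 1 (mod 139) ✓
The order of 34 is 23, so the subgroup it generates has 23 elements.
Index = |(Z/139Z)^×| / |⟨34⟩| = 138 / 23 = 6.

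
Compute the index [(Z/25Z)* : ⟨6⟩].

4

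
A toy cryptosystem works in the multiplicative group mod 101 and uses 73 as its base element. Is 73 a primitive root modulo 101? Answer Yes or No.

Yes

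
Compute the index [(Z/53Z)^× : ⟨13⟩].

4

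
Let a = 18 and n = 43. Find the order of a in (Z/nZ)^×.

42

Since 18 ∈ (Z/43Z)^×, its order divides φ(43) = 43 − 1 = 42 = 2 · 3 · 7.
Divisors of 42: 1, 2, 3, 6, 7, 14, 21, 42.
Test each divisor d:
18^1 ≡ 18
18^2 ≡ 23
18^3 ≡ 27
18^6 ≡ 41
18^7 ≡ 7
18^14 ≡ 6
18^21 ≡ 42
18^42 ≡ 1
The smallest such exponent is 42, so the order of 18 is 42.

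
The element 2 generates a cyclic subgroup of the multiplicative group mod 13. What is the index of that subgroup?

ord(2) | φ(13) = 13 − 1 = 12 = 2^2 · 3.
Divisors of 12: 1, 2, 3, 4, 6, 12.
Evaluate successive powers at the divisors of 12:
2^1 ≡ 2
2^2 ≡ 4
2^3 ≡ 8
2^4 ≡ 3
2^6 ≡ 12
2^12 ≡ 1
So ord_13(2) = 12, hence |⟨2⟩| = 12.
Index = |(Z/13Z)^×| / |⟨2⟩| = 12 / 12 = 1.

1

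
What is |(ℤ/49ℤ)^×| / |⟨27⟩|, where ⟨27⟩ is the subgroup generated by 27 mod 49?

The order of 27 must divide φ(49) = φ(7^2) = 7·(7−1) = 42 = 2 · 3 · 7.
Divisors of 42: 1, 2, 3, 6, 7, 14, 21, 42.
Evaluate successive powers at the divisors of 42:
27^1 ≡ 27 (mod 49)
27^2 ≡ 43 (mod 49)
27^3 ≡ 34 (mod 49)
27^6 ≡ 29 (mod 49)
27^7 ≡ 48 (mod 49)
27^14 ≡ 1 (mod 49) ✓
So ord_49(27) = 14, hence |⟨27⟩| = 14.
Index = |(Z/49Z)^×| / |⟨27⟩| = 42 / 14 = 3.

3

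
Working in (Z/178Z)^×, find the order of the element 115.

By Lagrange's theorem, ord_178(115) divides φ(178) = φ(2)·φ(89) = 1·88 = 88 = 2^3 · 11.
Divisors of 88: 1, 2, 4, 8, 11, 22, 44, 88.
Evaluate successive powers at the divisors of 88:
115^1 ≡ 115
115^2 ≡ 53
115^4 ≡ 139
115^8 ≡ 97
115^11 ≡ 77
115^22 ≡ 55
115^44 ≡ 177
115^88 ≡ 1
So ord_178(115) = 88.

88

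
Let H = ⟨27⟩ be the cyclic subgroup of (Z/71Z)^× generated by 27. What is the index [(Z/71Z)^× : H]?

2

The order of 27 must divide φ(71) = 71 − 1 = 70 = 2 · 5 · 7.
Divisors of 70: 1, 2, 5, 7, 10, 14, 35, 70.
Test each divisor d:
27^1 ≡ 27
27^2 ≡ 19
27^5 ≡ 20
27^7 ≡ 25
27^10 ≡ 45
27^14 ≡ 57
27^35 ≡ 1
So ord_71(27) = 35, hence |⟨27⟩| = 35.
[(Z/71Z)^× : ⟨27⟩] = 70/35 = 2.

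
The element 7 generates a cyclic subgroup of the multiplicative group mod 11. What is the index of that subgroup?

1

Since 7 ∈ (Z/11Z)^×, its order divides φ(11) = 11 − 1 = 10 = 2 · 5.
Divisors of 10: 1, 2, 5, 10.
Compute 7^d (mod 11) for the divisors d until we hit 1:
7^1 ≡ 7 (mod 11)
7^2 ≡ 5 (mod 11)
7^5 ≡ 10 (mod 11)
7^10 ≡ 1 (mod 11) ✓
So ord_11(7) = 10, hence |⟨7⟩| = 10.
[(Z/11Z)^× : ⟨7⟩] = 10/10 = 1.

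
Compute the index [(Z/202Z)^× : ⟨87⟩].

By Lagrange's theorem, ord_202(87) divides φ(202) = φ(2)·φ(101) = 1·100 = 100 = 2^2 · 5^2.
Divisors of 100: 1, 2, 4, 5, 10, 20, 25, 50, 100.
Check 87^d mod 202 for each divisor in increasing order:
87^1 ≡ 87 (mod 202)
87^2 ≡ 95 (mod 202)
87^4 ≡ 137 (mod 202)
87^5 ≡ 1 (mod 202) ✓
Thus |⟨87⟩| = ord(87) = 5.
The index is φ(202) / ord(87) = 100 / 5 = 20.

20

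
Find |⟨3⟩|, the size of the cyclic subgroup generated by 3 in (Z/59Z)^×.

Since 3 ∈ (Z/59Z)^×, its order divides φ(59) = 59 − 1 = 58 = 2 · 29.
Divisors of 58: 1, 2, 29, 58.
Evaluate successive powers at the divisors of 58:
3^1 ≡ 3 (mod 59)
3^2 ≡ 9 (mod 59)
3^29 ≡ 1 (mod 59) ✓
The smallest such exponent is 29, so the order of 3 is 29.

29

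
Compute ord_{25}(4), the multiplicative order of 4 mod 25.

The order of 4 must divide φ(25) = φ(5^2) = 5·(5−1) = 20 = 2^2 · 5.
Divisors of 20: 1, 2, 4, 5, 10, 20.
Test each divisor d:
4^1 ≡ 4 (mod 25)
4^2 ≡ 16 (mod 25)
4^4 ≡ 6 (mod 25)
4^5 ≡ 24 (mod 25)
4^10 ≡ 1 (mod 25) ✓
So ord_25(4) = 10.

10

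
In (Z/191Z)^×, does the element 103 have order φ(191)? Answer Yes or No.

No

φ(191) = 191 − 1 = 190 = 2 · 5 · 19.
An element g generates (Z/191Z)^× iff g^(190/q) ≢ 1 (mod 191) for each prime q ∈ {2, 5, 19}.
103^95 ≡ 1 (mod 191)  [q = 2: ≡ 1 ✗]
103^38 ≡ 184 (mod 191)  [q = 5: ≢ 1 ✓]
103^10 ≡ 160 (mod 191)  [q = 19: ≢ 1 ✓]
The check at q = 2 fails, so 103 generates a proper subgroup.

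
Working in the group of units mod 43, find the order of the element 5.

By Lagrange's theorem, ord_43(5) divides φ(43) = 43 − 1 = 42 = 2 · 3 · 7.
Divisors of 42: 1, 2, 3, 6, 7, 14, 21, 42.
Check 5^d mod 43 for each divisor in increasing order:
5^1 ≡ 5 (mod 43)
5^2 ≡ 25 (mod 43)
5^3 ≡ 39 (mod 43)
5^6 ≡ 16 (mod 43)
5^7 ≡ 37 (mod 43)
5^14 ≡ 36 (mod 43)
5^21 ≡ 42 (mod 43)
5^42 ≡ 1 (mod 43) ✓
Hence ord(5) = 42.

42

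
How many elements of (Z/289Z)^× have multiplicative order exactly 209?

φ(289) = φ(17^2) = 17·(17−1) = 272 = 2^4 · 17.
(Z/289Z)^× is cyclic (|G| = 272); a cyclic group of order m has exactly φ(d) elements of each order d | m, and none otherwise.
Since 209 ∤ 272, the count is 0.

0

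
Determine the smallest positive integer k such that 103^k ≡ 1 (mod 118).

Since 103 ∈ (Z/118Z)^×, its order divides φ(118) = φ(2)·φ(59) = 1·58 = 58 = 2 · 29.
Divisors of 58: 1, 2, 29, 58.
Compute 103^d (mod 118) for the divisors d until we hit 1:
103^1 ≡ 103 (mod 118)
103^2 ≡ 107 (mod 118)
103^29 ≡ 117 (mod 118)
103^58 ≡ 1 (mod 118) ✓
The smallest such exponent is 58, so the order of 103 is 58.

58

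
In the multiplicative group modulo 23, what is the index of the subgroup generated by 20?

1

Since 20 ∈ (Z/23Z)^×, its order divides φ(23) = 23 − 1 = 22 = 2 · 11.
Divisors of 22: 1, 2, 11, 22.
Compute 20^d (mod 23) for the divisors d until we hit 1:
20^1 ≡ 20 (mod 23)
20^2 ≡ 9 (mod 23)
20^11 ≡ 22 (mod 23)
20^22 ≡ 1 (mod 23) ✓
So ord_23(20) = 22, hence |⟨20⟩| = 22.
[(Z/23Z)^× : ⟨20⟩] = 22/22 = 1.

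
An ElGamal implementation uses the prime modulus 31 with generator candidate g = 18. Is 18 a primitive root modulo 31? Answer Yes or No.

φ(31) = 31 − 1 = 30 = 2 · 3 · 5.
18 is a primitive root mod 31 iff 18^(φ(31)/q) ≢ 1 for every prime q | φ(31), i.e. q ∈ {2, 3, 5}.
18^15 ≡ 1 (mod 31)  [q = 2: ≡ 1 ✗]
18^10 ≡ 5 (mod 31)  [q = 3: ≢ 1 ✓]
18^6 ≡ 16 (mod 31)  [q = 5: ≢ 1 ✓]
Since 18^15 ≡ 1, the order of 18 divides 15 < 30, so 18 is not a primitive root.

No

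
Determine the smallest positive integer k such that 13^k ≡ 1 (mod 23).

11

The order of 13 must divide φ(23) = 23 − 1 = 22 = 2 · 11.
Divisors of 22: 1, 2, 11, 22.
Test each divisor d:
13^1 ≡ 13
13^2 ≡ 8
13^11 ≡ 1
So ord_23(13) = 11.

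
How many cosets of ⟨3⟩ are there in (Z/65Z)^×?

ord(3) | φ(65) = φ(5·13) = (5−1)·(13−1) = 4·12 = 48 = 2^4 · 3.
Divisors of 48: 1, 2, 3, 4, 6, 8, 12, 16, 24, 48.
Evaluate successive powers at the divisors of 48:
3^1 ≡ 3 (mod 65)
3^2 ≡ 9 (mod 65)
3^3 ≡ 27 (mod 65)
3^4 ≡ 16 (mod 65)
3^6 ≡ 14 (mod 65)
3^8 ≡ 61 (mod 65)
3^12 ≡ 1 (mod 65) ✓
So ord_65(3) = 12, hence |⟨3⟩| = 12.
[(Z/65Z)^× : ⟨3⟩] = 48/12 = 4.

4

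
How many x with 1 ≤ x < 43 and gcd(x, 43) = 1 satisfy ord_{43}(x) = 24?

0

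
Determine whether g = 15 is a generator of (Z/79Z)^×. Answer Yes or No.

φ(79) = 79 − 1 = 78 = 2 · 3 · 13.
Test 15^(78/q) mod 79 for each prime factor q of 78:
15^39 ≡ 78 (mod 79)  [q = 2: ≢ 1 ✓]
15^26 ≡ 1 (mod 79)  [q = 3: ≡ 1 ✗]
15^6 ≡ 10 (mod 79)  [q = 13: ≢ 1 ✓]
Since 15^26 ≡ 1, the order of 15 divides 26 < 78, so 15 is not a primitive root.

No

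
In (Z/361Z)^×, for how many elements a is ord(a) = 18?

6

φ(361) = φ(19^2) = 19·(19−1) = 342 = 2 · 3^2 · 19.
Since (Z/361Z)^× is cyclic of order 342, the number of elements of order d is φ(d) when d | 342 and 0 otherwise.
18 = 2 · 3^2 divides 342, and φ(18) = 6.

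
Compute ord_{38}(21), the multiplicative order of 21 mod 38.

18

Since 21 ∈ (Z/38Z)^×, its order divides φ(38) = φ(2)·φ(19) = 1·18 = 18 = 2 · 3^2.
Divisors of 18: 1, 2, 3, 6, 9, 18.
Evaluate successive powers at the divisors of 18:
21^1 ≡ 21 (mod 38)
21^2 ≡ 23 (mod 38)
21^3 ≡ 27 (mod 38)
21^6 ≡ 7 (mod 38)
21^9 ≡ 37 (mod 38)
21^18 ≡ 1 (mod 38) ✓
So ord_38(21) = 18.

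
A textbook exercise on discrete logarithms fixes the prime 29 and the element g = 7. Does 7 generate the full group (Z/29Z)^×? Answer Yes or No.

φ(29) = 29 − 1 = 28 = 2^2 · 7.
7 is a primitive root mod 29 iff 7^(φ(29)/q) ≢ 1 for every prime q | φ(29), i.e. q ∈ {2, 7}.
7^14 ≡ 1 (mod 29)  [q = 2: ≡ 1 ✗]
7^4 ≡ 23 (mod 29)  [q = 7: ≢ 1 ✓]
7^14 ≡ 1 shows ord(7) | 14, strictly less than φ(29); not a primitive root.

No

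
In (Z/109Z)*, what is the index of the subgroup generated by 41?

9

Since 41 ∈ (Z/109Z)^×, its order divides φ(109) = 109 − 1 = 108 = 2^2 · 3^3.
Divisors of 108: 1, 2, 3, 4, 6, 9, 12, 18, 27, 36, 54, 108.
Check 41^d mod 109 for each divisor in increasing order:
41^1 ≡ 41 (mod 109)
41^2 ≡ 46 (mod 109)
41^3 ≡ 33 (mod 109)
41^4 ≡ 45 (mod 109)
41^6 ≡ 108 (mod 109)
41^9 ≡ 76 (mod 109)
41^12 ≡ 1 (mod 109) ✓
The order of 41 is 12, so the subgroup it generates has 12 elements.
[(Z/109Z)^× : ⟨41⟩] = 108/12 = 9.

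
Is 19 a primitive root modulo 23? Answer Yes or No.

Yes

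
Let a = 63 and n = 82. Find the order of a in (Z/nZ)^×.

40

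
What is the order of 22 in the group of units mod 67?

ord(22) | φ(67) = 67 − 1 = 66 = 2 · 3 · 11.
Divisors of 66: 1, 2, 3, 6, 11, 22, 33, 66.
Compute 22^d (mod 67) for the divisors d until we hit 1:
22^1 ≡ 22
22^2 ≡ 15
22^3 ≡ 62
22^6 ≡ 25
22^11 ≡ 1
The smallest such exponent is 11, so the order of 22 is 11.

11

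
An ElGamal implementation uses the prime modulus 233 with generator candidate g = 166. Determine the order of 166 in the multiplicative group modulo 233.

The order of 166 must divide φ(233) = 233 − 1 = 232 = 2^3 · 29.
Divisors of 232: 1, 2, 4, 8, 29, 58, 116, 232.
Check 166^d mod 233 for each divisor in increasing order:
166^1 ≡ 166 (mod 233)
166^2 ≡ 62 (mod 233)
166^4 ≡ 116 (mod 233)
166^8 ≡ 175 (mod 233)
166^29 ≡ 97 (mod 233)
166^58 ≡ 89 (mod 233)
166^116 ≡ 232 (mod 233)
166^232 ≡ 1 (mod 233) ✓
Therefore the multiplicative order of 166 modulo 233 is 232.

232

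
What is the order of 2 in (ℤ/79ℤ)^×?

39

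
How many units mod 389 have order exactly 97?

φ(389) = 389 − 1 = 388 = 2^2 · 97.
(Z/389Z)^× is cyclic (|G| = 388); a cyclic group of order m has exactly φ(d) elements of each order d | m, and none otherwise.
97 | 388, and φ(97) = 97 − 1 = 96.

96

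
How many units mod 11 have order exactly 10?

φ(11) = 11 − 1 = 10 = 2 · 5.
In a cyclic group of order 10, there are φ(d) elements of order d for each divisor d of 10, and zero for non-divisors.
10 = 2 · 5 divides 10, and φ(10) = 4.

4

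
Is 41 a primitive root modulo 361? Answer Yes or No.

φ(361) = φ(19^2) = 19·(19−1) = 342 = 2 · 3^2 · 19.
41 is a primitive root mod 361 iff 41^(φ(361)/q) ≢ 1 for every prime q | φ(361), i.e. q ∈ {2, 3, 19}.
41^171 ≡ 360 (mod 361)  [q = 2: ≢ 1 ✓]
41^114 ≡ 292 (mod 361)  [q = 3: ≢ 1 ✓]
41^18 ≡ 210 (mod 361)  [q = 19: ≢ 1 ✓]
None equal 1, so ord_361(41) = 342: 41 is a primitive root.

Yes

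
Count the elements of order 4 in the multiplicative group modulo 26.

2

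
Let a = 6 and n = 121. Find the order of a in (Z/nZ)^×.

110

By Lagrange's theorem, ord_121(6) divides φ(121) = φ(11^2) = 11·(11−1) = 110 = 2 · 5 · 11.
Divisors of 110: 1, 2, 5, 10, 11, 22, 55, 110.
Evaluate successive powers at the divisors of 110:
6^1 ≡ 6 (mod 121)
6^2 ≡ 36 (mod 121)
6^5 ≡ 32 (mod 121)
6^10 ≡ 56 (mod 121)
6^11 ≡ 94 (mod 121)
6^22 ≡ 3 (mod 121)
6^55 ≡ 120 (mod 121)
6^110 ≡ 1 (mod 121) ✓
So ord_121(6) = 110.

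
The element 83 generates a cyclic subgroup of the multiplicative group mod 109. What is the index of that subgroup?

2

The order of 83 must divide φ(109) = 109 − 1 = 108 = 2^2 · 3^3.
Divisors of 108: 1, 2, 3, 4, 6, 9, 12, 18, 27, 36, 54, 108.
Test each divisor d:
83^1 ≡ 83 (mod 109)
83^2 ≡ 22 (mod 109)
83^3 ≡ 82 (mod 109)
83^4 ≡ 48 (mod 109)
83^6 ≡ 75 (mod 109)
83^9 ≡ 46 (mod 109)
83^12 ≡ 66 (mod 109)
83^18 ≡ 45 (mod 109)
83^27 ≡ 108 (mod 109)
83^36 ≡ 63 (mod 109)
83^54 ≡ 1 (mod 109) ✓
Thus |⟨83⟩| = ord(83) = 54.
The index is φ(109) / ord(83) = 108 / 54 = 2.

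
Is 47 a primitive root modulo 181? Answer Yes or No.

Yes

φ(181) = 181 − 1 = 180 = 2^2 · 3^2 · 5.
47 is a primitive root mod 181 iff 47^(φ(181)/q) ≢ 1 for every prime q | φ(181), i.e. q ∈ {2, 3, 5}.
47^90 ≡ 180 (mod 181)  [q = 2: ≢ 1 ✓]
47^60 ≡ 48 (mod 181)  [q = 3: ≢ 1 ✓]
47^36 ≡ 125 (mod 181)  [q = 5: ≢ 1 ✓]
Every test exponent gives a nontrivial residue, hence 47 generates the full group.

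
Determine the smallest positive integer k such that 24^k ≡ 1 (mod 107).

ord(24) | φ(107) = 107 − 1 = 106 = 2 · 53.
Divisors of 106: 1, 2, 53, 106.
Compute 24^d (mod 107) for the divisors d until we hit 1:
24^1 ≡ 24
24^2 ≡ 41
24^53 ≡ 106
24^106 ≡ 1
Hence ord(24) = 106.

106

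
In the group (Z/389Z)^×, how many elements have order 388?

192

φ(389) = 389 − 1 = 388 = 2^2 · 97.
In a cyclic group of order 388, there are φ(d) elements of order d for each divisor d of 388, and zero for non-divisors.
388 = 2^2 · 97 divides 388, and φ(388) = 192.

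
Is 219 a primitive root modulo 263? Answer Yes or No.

Yes

φ(263) = 263 − 1 = 262 = 2 · 131.
Test 219^(262/q) mod 263 for each prime factor q of 262:
219^131 ≡ 262 (mod 263)  [q = 2: ≢ 1 ✓]
219^2 ≡ 95 (mod 263)  [q = 131: ≢ 1 ✓]
Every test exponent gives a nontrivial residue, hence 219 generates the full group.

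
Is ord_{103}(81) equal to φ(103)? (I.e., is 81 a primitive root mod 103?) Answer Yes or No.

φ(103) = 103 − 1 = 102 = 2 · 3 · 17.
An element g generates (Z/103Z)^× iff g^(102/q) ≢ 1 (mod 103) for each prime q ∈ {2, 3, 17}.
81^51 ≡ 1 (mod 103)  [q = 2: ≡ 1 ✗]
81^34 ≡ 1 (mod 103)  [q = 3: ≡ 1 ✗]
81^6 ≡ 79 (mod 103)  [q = 17: ≢ 1 ✓]
Since 81^51 ≡ 1, the order of 81 divides 51 < 102, so 81 is not a primitive root.

No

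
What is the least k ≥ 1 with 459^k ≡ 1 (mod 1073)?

252

ord(459) | φ(1073) = φ(29·37) = (29−1)·(37−1) = 28·36 = 1008 = 2^4 · 3^2 · 7.
Divisors of 1008: 1, 2, 3, 4, 6, 7, 8, 9, 12, 14, 16, 18, 21, 24, 28, 36, 42, 48, 56, 63, 72, 84, 112, 126, 144, 168, 252, 336, 504, 1008.
Check 459^d mod 1073 for each divisor in increasing order:
459^1 ≡ 459 (mod 1073)
459^2 ≡ 373 (mod 1073)
459^3 ≡ 600 (mod 1073)
459^4 ≡ 712 (mod 1073)
459^6 ≡ 545 (mod 1073)
459^7 ≡ 146 (mod 1073)
459^8 ≡ 488 (mod 1073)
459^9 ≡ 808 (mod 1073)
459^12 ≡ 877 (mod 1073)
459^14 ≡ 929 (mod 1073)
459^16 ≡ 1011 (mod 1073)
459^18 ≡ 480 (mod 1073)
459^21 ≡ 436 (mod 1073)
459^24 ≡ 861 (mod 1073)
459^28 ≡ 349 (mod 1073)
459^36 ≡ 778 (mod 1073)
459^42 ≡ 175 (mod 1073)
459^48 ≡ 951 (mod 1073)
459^56 ≡ 552 (mod 1073)
459^63 ≡ 117 (mod 1073)
459^72 ≡ 112 (mod 1073)
459^84 ≡ 581 (mod 1073)
459^112 ≡ 1045 (mod 1073)
459^126 ≡ 813 (mod 1073)
459^144 ≡ 741 (mod 1073)
459^168 ≡ 639 (mod 1073)
459^252 ≡ 1 (mod 1073) ✓
Therefore the multiplicative order of 459 modulo 1073 is 252.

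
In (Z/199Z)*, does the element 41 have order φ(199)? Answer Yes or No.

Yes

φ(199) = 199 − 1 = 198 = 2 · 3^2 · 11.
It suffices to check that the order of 41 is not a proper divisor of 198: compute 41^(198/q) for q ∈ {2, 3, 11}.
41^99 ≡ 198 (mod 199)  [q = 2: ≢ 1 ✓]
41^66 ≡ 92 (mod 199)  [q = 3: ≢ 1 ✓]
41^18 ≡ 103 (mod 199)  [q = 11: ≢ 1 ✓]
All checks pass, so 41 has order 198 and is a primitive root modulo 199.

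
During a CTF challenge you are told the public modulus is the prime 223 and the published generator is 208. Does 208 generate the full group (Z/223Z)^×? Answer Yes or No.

φ(223) = 223 − 1 = 222 = 2 · 3 · 37.
It suffices to check that the order of 208 is not a proper divisor of 222: compute 208^(222/q) for q ∈ {2, 3, 37}.
208^111 ≡ 222 (mod 223)  [q = 2: ≢ 1 ✓]
208^74 ≡ 1 (mod 223)  [q = 3: ≡ 1 ✗]
208^6 ≡ 8 (mod 223)  [q = 37: ≢ 1 ✓]
The check at q = 3 fails, so 208 generates a proper subgroup.

No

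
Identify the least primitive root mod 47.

φ(47) = 47 − 1 = 46 = 2 · 23.
g is a primitive root iff g^(46/q) ≢ 1 (mod 47) for each prime q ∈ {2, 23}.
g = 2: 2^23 ≡ 1 — hits 1, so not a primitive root.
g = 3: 3^23 ≡ 1 — hits 1, so not a primitive root.
g = 4: 4^23 ≡ 1 — hits 1, so not a primitive root.
g = 5: 5^23 ≡ 46; 5^2 ≡ 25 — none is 1, so 5 is a primitive root.
Hence the least primitive root of 47 is 5.

5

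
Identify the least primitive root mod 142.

7

φ(142) = φ(2)·φ(71) = 1·70 = 70 = 2 · 5 · 7.
g is a primitive root iff g^(70/q) ≢ 1 (mod 142) for each prime q ∈ {2, 5, 7}.
g = 2: gcd(2, 142) = 2 > 1, not a unit — skip.
g = 3: 3^35 ≡ 1 — hits 1, so not a primitive root.
g = 4: gcd(4, 142) = 2 > 1, not a unit — skip.
g = 5: 5^35 ≡ 1 — hits 1, so not a primitive root.
g = 6: gcd(6, 142) = 2 > 1, not a unit — skip.
g = 7: 7^35 ≡ 141; 7^14 ≡ 125; 7^10 ≡ 45 — none is 1, so 7 is a primitive root.
The smallest primitive root modulo 142 is 7.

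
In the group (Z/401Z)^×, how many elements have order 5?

4

φ(401) = 401 − 1 = 400 = 2^4 · 5^2.
In a cyclic group of order 400, there are φ(d) elements of order d for each divisor d of 400, and zero for non-divisors.
5 | 400, and φ(5) = 5 − 1 = 4.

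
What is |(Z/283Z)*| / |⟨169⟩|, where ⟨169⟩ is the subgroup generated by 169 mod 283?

2

The order of 169 must divide φ(283) = 283 − 1 = 282 = 2 · 3 · 47.
Divisors of 282: 1, 2, 3, 6, 47, 94, 141, 282.
Compute 169^d (mod 283) for the divisors d until we hit 1:
169^1 ≡ 169 (mod 283)
169^2 ≡ 261 (mod 283)
169^3 ≡ 244 (mod 283)
169^6 ≡ 106 (mod 283)
169^47 ≡ 44 (mod 283)
169^94 ≡ 238 (mod 283)
169^141 ≡ 1 (mod 283) ✓
So ord_283(169) = 141, hence |⟨169⟩| = 141.
[(Z/283Z)^× : ⟨169⟩] = 282/141 = 2.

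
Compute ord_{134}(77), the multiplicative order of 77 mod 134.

33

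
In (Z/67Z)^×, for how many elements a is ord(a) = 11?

10

φ(67) = 67 − 1 = 66 = 2 · 3 · 11.
Since (Z/67Z)^× is cyclic of order 66, the number of elements of order d is φ(d) when d | 66 and 0 otherwise.
11 | 66, and φ(11) = 11 − 1 = 10.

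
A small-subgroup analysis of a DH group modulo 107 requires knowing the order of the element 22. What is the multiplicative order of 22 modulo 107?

By Lagrange's theorem, ord_107(22) divides φ(107) = 107 − 1 = 106 = 2 · 53.
Divisors of 106: 1, 2, 53, 106.
Compute 22^d (mod 107) for the divisors d until we hit 1:
22^1 ≡ 22 (mod 107)
22^2 ≡ 56 (mod 107)
22^53 ≡ 106 (mod 107)
22^106 ≡ 1 (mod 107) ✓
The smallest such exponent is 106, so the order of 22 is 106.

106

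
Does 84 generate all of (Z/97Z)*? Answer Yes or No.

Yes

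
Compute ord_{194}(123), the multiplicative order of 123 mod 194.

By Lagrange's theorem, ord_194(123) divides φ(194) = φ(2)·φ(97) = 1·96 = 96 = 2^5 · 3.
Divisors of 96: 1, 2, 3, 4, 6, 8, 12, 16, 24, 32, 48, 96.
Evaluate successive powers at the divisors of 96:
123^1 ≡ 123 (mod 194)
123^2 ≡ 191 (mod 194)
123^3 ≡ 19 (mod 194)
123^4 ≡ 9 (mod 194)
123^6 ≡ 167 (mod 194)
123^8 ≡ 81 (mod 194)
123^12 ≡ 147 (mod 194)
123^16 ≡ 159 (mod 194)
123^24 ≡ 75 (mod 194)
123^32 ≡ 61 (mod 194)
123^48 ≡ 193 (mod 194)
123^96 ≡ 1 (mod 194) ✓
Therefore the multiplicative order of 123 modulo 194 is 96.

96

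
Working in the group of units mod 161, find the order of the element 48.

22

The order of 48 must divide φ(161) = φ(7·23) = (7−1)·(23−1) = 6·22 = 132 = 2^2 · 3 · 11.
Divisors of 132: 1, 2, 3, 4, 6, 11, 12, 22, 33, 44, 66, 132.
Evaluate successive powers at the divisors of 132:
48^1 ≡ 48
48^2 ≡ 50
48^3 ≡ 146
48^4 ≡ 85
48^6 ≡ 64
48^11 ≡ 139
48^12 ≡ 71
48^22 ≡ 1
The smallest such exponent is 22, so the order of 48 is 22.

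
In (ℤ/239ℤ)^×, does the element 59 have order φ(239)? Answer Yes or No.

Yes

φ(239) = 239 − 1 = 238 = 2 · 7 · 17.
59 is a primitive root mod 239 iff 59^(φ(239)/q) ≢ 1 for every prime q | φ(239), i.e. q ∈ {2, 7, 17}.
59^119 ≡ 238 (mod 239)  [q = 2: ≢ 1 ✓]
59^34 ≡ 100 (mod 239)  [q = 7: ≢ 1 ✓]
59^14 ≡ 6 (mod 239)  [q = 17: ≢ 1 ✓]
Every test exponent gives a nontrivial residue, hence 59 generates the full group.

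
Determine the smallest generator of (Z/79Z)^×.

3

φ(79) = 79 − 1 = 78 = 2 · 3 · 13.
Test candidates g = 2, 3, … against the prime factors q ∈ {2, 3, 13} of φ(79): g is a generator iff g^(78/q) ≢ 1 for every such q.
g = 2: 2^39 ≡ 1 — hits 1, so not a primitive root.
g = 3: 3^39 ≡ 78; 3^26 ≡ 23; 3^6 ≡ 18 — none is 1, so 3 is a primitive root.
The smallest primitive root modulo 79 is 3.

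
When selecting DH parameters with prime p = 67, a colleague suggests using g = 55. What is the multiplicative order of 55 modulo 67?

33

By Lagrange's theorem, ord_67(55) divides φ(67) = 67 − 1 = 66 = 2 · 3 · 11.
Divisors of 66: 1, 2, 3, 6, 11, 22, 33, 66.
Evaluate successive powers at the divisors of 66:
55^1 ≡ 55 (mod 67)
55^2 ≡ 10 (mod 67)
55^3 ≡ 14 (mod 67)
55^6 ≡ 62 (mod 67)
55^11 ≡ 37 (mod 67)
55^22 ≡ 29 (mod 67)
55^33 ≡ 1 (mod 67) ✓
The smallest such exponent is 33, so the order of 55 is 33.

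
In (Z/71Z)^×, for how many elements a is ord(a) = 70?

24

φ(71) = 71 − 1 = 70 = 2 · 5 · 7.
Since (Z/71Z)^× is cyclic of order 70, the number of elements of order d is φ(d) when d | 70 and 0 otherwise.
70 = 2 · 5 · 7 divides 70, and φ(70) = 24.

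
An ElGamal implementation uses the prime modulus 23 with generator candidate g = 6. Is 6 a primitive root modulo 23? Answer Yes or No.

No

φ(23) = 23 − 1 = 22 = 2 · 11.
Test 6^(22/q) mod 23 for each prime factor q of 22:
6^11 ≡ 1 (mod 23)  [q = 2: ≡ 1 ✗]
6^2 ≡ 13 (mod 23)  [q = 11: ≢ 1 ✓]
The check at q = 2 fails, so 6 generates a proper subgroup.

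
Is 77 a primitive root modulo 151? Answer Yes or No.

Yes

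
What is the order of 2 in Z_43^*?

14

By Lagrange's theorem, ord_43(2) divides φ(43) = 43 − 1 = 42 = 2 · 3 · 7.
Divisors of 42: 1, 2, 3, 6, 7, 14, 21, 42.
Check 2^d mod 43 for each divisor in increasing order:
2^1 ≡ 2 (mod 43)
2^2 ≡ 4 (mod 43)
2^3 ≡ 8 (mod 43)
2^6 ≡ 21 (mod 43)
2^7 ≡ 42 (mod 43)
2^14 ≡ 1 (mod 43) ✓
So ord_43(2) = 14.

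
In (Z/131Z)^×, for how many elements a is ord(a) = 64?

0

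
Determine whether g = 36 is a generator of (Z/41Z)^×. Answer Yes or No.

φ(41) = 41 − 1 = 40 = 2^3 · 5.
It suffices to check that the order of 36 is not a proper divisor of 40: compute 36^(40/q) for q ∈ {2, 5}.
36^20 ≡ 1 (mod 41)  [q = 2: ≡ 1 ✗]
36^8 ≡ 18 (mod 41)  [q = 5: ≢ 1 ✓]
36^20 ≡ 1 shows ord(36) | 20, strictly less than φ(41); not a primitive root.

No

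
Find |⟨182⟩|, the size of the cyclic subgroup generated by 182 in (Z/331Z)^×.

The order of 182 must divide φ(331) = 331 − 1 = 330 = 2 · 3 · 5 · 11.
Divisors of 330: 1, 2, 3, 5, 6, 10, 11, 15, 22, 30, 33, 55, 66, 110, 165, 330.
Compute 182^d (mod 331) for the divisors d until we hit 1:
182^1 ≡ 182 (mod 331)
182^2 ≡ 24 (mod 331)
182^3 ≡ 65 (mod 331)
182^5 ≡ 236 (mod 331)
182^6 ≡ 253 (mod 331)
182^10 ≡ 88 (mod 331)
182^11 ≡ 128 (mod 331)
182^15 ≡ 246 (mod 331)
182^22 ≡ 165 (mod 331)
182^30 ≡ 274 (mod 331)
182^33 ≡ 267 (mod 331)
182^55 ≡ 32 (mod 331)
182^66 ≡ 124 (mod 331)
182^110 ≡ 31 (mod 331)
182^165 ≡ 330 (mod 331)
182^330 ≡ 1 (mod 331) ✓
The smallest such exponent is 330, so the order of 182 is 330.

330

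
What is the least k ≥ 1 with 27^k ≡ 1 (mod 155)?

20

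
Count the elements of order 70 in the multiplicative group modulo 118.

0

φ(118) = φ(2)·φ(59) = 1·58 = 58 = 2 · 29.
In a cyclic group of order 58, there are φ(d) elements of order d for each divisor d of 58, and zero for non-divisors.
70 does not divide 58, so no element of (Z/118Z)^× has order 70.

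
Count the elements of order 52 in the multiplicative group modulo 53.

24

φ(53) = 53 − 1 = 52 = 2^2 · 13.
Since (Z/53Z)^× is cyclic of order 52, the number of elements of order d is φ(d) when d | 52 and 0 otherwise.
52 = 2^2 · 13 divides 52, and φ(52) = 24.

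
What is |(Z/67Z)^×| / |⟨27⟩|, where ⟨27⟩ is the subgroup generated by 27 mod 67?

3

ord(27) | φ(67) = 67 − 1 = 66 = 2 · 3 · 11.
Divisors of 66: 1, 2, 3, 6, 11, 22, 33, 66.
Check 27^d mod 67 for each divisor in increasing order:
27^1 ≡ 27 (mod 67)
27^2 ≡ 59 (mod 67)
27^3 ≡ 52 (mod 67)
27^6 ≡ 24 (mod 67)
27^11 ≡ 66 (mod 67)
27^22 ≡ 1 (mod 67) ✓
Thus |⟨27⟩| = ord(27) = 22.
Index = |(Z/67Z)^×| / |⟨27⟩| = 66 / 22 = 3.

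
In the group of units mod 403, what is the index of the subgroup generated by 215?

6

ord(215) | φ(403) = φ(13·31) = (13−1)·(31−1) = 12·30 = 360 = 2^3 · 3^2 · 5.
Divisors of 360: 1, 2, 3, 4, 5, 6, 8, 9, 10, 12, 15, 18, 20, 24, 30, 36, 40, 45, 60, 72, 90, 120, 180, 360.
Evaluate successive powers at the divisors of 360:
215^1 ≡ 215 (mod 403)
215^2 ≡ 283 (mod 403)
215^3 ≡ 395 (mod 403)
215^4 ≡ 295 (mod 403)
215^5 ≡ 154 (mod 403)
215^6 ≡ 64 (mod 403)
215^8 ≡ 380 (mod 403)
215^9 ≡ 294 (mod 403)
215^10 ≡ 342 (mod 403)
215^12 ≡ 66 (mod 403)
215^15 ≡ 278 (mod 403)
215^18 ≡ 194 (mod 403)
215^20 ≡ 94 (mod 403)
215^24 ≡ 326 (mod 403)
215^30 ≡ 311 (mod 403)
215^36 ≡ 157 (mod 403)
215^40 ≡ 373 (mod 403)
215^45 ≡ 216 (mod 403)
215^60 ≡ 1 (mod 403) ✓
So ord_403(215) = 60, hence |⟨215⟩| = 60.
The index is φ(403) / ord(215) = 360 / 60 = 6.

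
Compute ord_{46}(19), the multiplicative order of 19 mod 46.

22

The order of 19 must divide φ(46) = φ(2)·φ(23) = 1·22 = 22 = 2 · 11.
Divisors of 22: 1, 2, 11, 22.
Check 19^d mod 46 for each divisor in increasing order:
19^1 ≡ 19
19^2 ≡ 39
19^11 ≡ 45
19^22 ≡ 1
The smallest such exponent is 22, so the order of 19 is 22.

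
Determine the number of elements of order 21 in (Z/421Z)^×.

12

φ(421) = 421 − 1 = 420 = 2^2 · 3 · 5 · 7.
In a cyclic group of order 420, there are φ(d) elements of order d for each divisor d of 420, and zero for non-divisors.
21 = 3 · 7 divides 420, and φ(21) = 12.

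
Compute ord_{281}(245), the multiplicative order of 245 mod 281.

28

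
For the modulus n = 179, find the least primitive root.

2

φ(179) = 179 − 1 = 178 = 2 · 89.
g is a primitive root iff g^(178/q) ≢ 1 (mod 179) for each prime q ∈ {2, 89}.
g = 2: 2^89 ≡ 178; 2^2 ≡ 4 — none is 1, so 2 is a primitive root.
So 2 is the smallest generator of (Z/179Z)^×.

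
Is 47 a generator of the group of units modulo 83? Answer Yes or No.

Yes

φ(83) = 83 − 1 = 82 = 2 · 41.
An element g generates (Z/83Z)^× iff g^(82/q) ≢ 1 (mod 83) for each prime q ∈ {2, 41}.
47^41 ≡ 82 (mod 83)  [q = 2: ≢ 1 ✓]
47^2 ≡ 51 (mod 83)  [q = 41: ≢ 1 ✓]
Every test exponent gives a nontrivial residue, hence 47 generates the full group.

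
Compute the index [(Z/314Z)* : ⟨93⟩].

12

The order of 93 must divide φ(314) = φ(2)·φ(157) = 1·156 = 156 = 2^2 · 3 · 13.
Divisors of 156: 1, 2, 3, 4, 6, 12, 13, 26, 39, 52, 78, 156.
Compute 93^d (mod 314) for the divisors d until we hit 1:
93^1 ≡ 93 (mod 314)
93^2 ≡ 171 (mod 314)
93^3 ≡ 203 (mod 314)
93^4 ≡ 39 (mod 314)
93^6 ≡ 75 (mod 314)
93^12 ≡ 287 (mod 314)
93^13 ≡ 1 (mod 314) ✓
The order of 93 is 13, so the subgroup it generates has 13 elements.
Index = |(Z/314Z)^×| / |⟨93⟩| = 156 / 13 = 12.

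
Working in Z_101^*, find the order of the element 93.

The order of 93 must divide φ(101) = 101 − 1 = 100 = 2^2 · 5^2.
Divisors of 100: 1, 2, 4, 5, 10, 20, 25, 50, 100.
Check 93^d mod 101 for each divisor in increasing order:
93^1 ≡ 93 (mod 101)
93^2 ≡ 64 (mod 101)
93^4 ≡ 56 (mod 101)
93^5 ≡ 57 (mod 101)
93^10 ≡ 17 (mod 101)
93^20 ≡ 87 (mod 101)
93^25 ≡ 10 (mod 101)
93^50 ≡ 100 (mod 101)
93^100 ≡ 1 (mod 101) ✓
The smallest such exponent is 100, so the order of 93 is 100.

100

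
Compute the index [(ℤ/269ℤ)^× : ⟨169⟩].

4

The order of 169 must divide φ(269) = 269 − 1 = 268 = 2^2 · 67.
Divisors of 268: 1, 2, 4, 67, 134, 268.
Evaluate successive powers at the divisors of 268:
169^1 ≡ 169
169^2 ≡ 47
169^4 ≡ 57
169^67 ≡ 1
Thus |⟨169⟩| = ord(169) = 67.
Index = |(Z/269Z)^×| / |⟨169⟩| = 268 / 67 = 4.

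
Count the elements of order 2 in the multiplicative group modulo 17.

1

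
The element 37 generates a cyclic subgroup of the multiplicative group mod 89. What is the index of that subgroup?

11

The order of 37 must divide φ(89) = 89 − 1 = 88 = 2^3 · 11.
Divisors of 88: 1, 2, 4, 8, 11, 22, 44, 88.
Compute 37^d (mod 89) for the divisors d until we hit 1:
37^1 ≡ 37 (mod 89)
37^2 ≡ 34 (mod 89)
37^4 ≡ 88 (mod 89)
37^8 ≡ 1 (mod 89) ✓
Thus |⟨37⟩| = ord(37) = 8.
[(Z/89Z)^× : ⟨37⟩] = 88/8 = 11.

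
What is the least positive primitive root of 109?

6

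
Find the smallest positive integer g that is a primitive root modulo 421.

2

φ(421) = 421 − 1 = 420 = 2^2 · 3 · 5 · 7.
g is a primitive root iff g^(420/q) ≢ 1 (mod 421) for each prime q ∈ {2, 3, 5, 7}.
g = 2: 2^210 ≡ 420; 2^140 ≡ 400; 2^84 ≡ 279; 2^60 ≡ 370 — none is 1, so 2 is a primitive root.
Hence the least primitive root of 421 is 2.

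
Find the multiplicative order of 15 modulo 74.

36

ord(15) | φ(74) = φ(2)·φ(37) = 1·36 = 36 = 2^2 · 3^2.
Divisors of 36: 1, 2, 3, 4, 6, 9, 12, 18, 36.
Compute 15^d (mod 74) for the divisors d until we hit 1:
15^1 ≡ 15 (mod 74)
15^2 ≡ 3 (mod 74)
15^3 ≡ 45 (mod 74)
15^4 ≡ 9 (mod 74)
15^6 ≡ 27 (mod 74)
15^9 ≡ 31 (mod 74)
15^12 ≡ 63 (mod 74)
15^18 ≡ 73 (mod 74)
15^36 ≡ 1 (mod 74) ✓
Therefore the multiplicative order of 15 modulo 74 is 36.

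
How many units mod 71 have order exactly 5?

4

φ(71) = 71 − 1 = 70 = 2 · 5 · 7.
(Z/71Z)^× is cyclic (|G| = 70); a cyclic group of order m has exactly φ(d) elements of each order d | m, and none otherwise.
5 | 70, and φ(5) = 5 − 1 = 4.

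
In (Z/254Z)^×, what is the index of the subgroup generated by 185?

1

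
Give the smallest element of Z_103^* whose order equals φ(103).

φ(103) = 103 − 1 = 102 = 2 · 3 · 17.
Test candidates g = 2, 3, … against the prime factors q ∈ {2, 3, 17} of φ(103): g is a generator iff g^(102/q) ≢ 1 for every such q.
g = 2: 2^51 ≡ 1 — hits 1, so not a primitive root.
g = 3: 3^51 ≡ 102; 3^34 ≡ 1 — hits 1, so not a primitive root.
g = 4: 4^51 ≡ 1 — hits 1, so not a primitive root.
g = 5: 5^51 ≡ 102; 5^34 ≡ 56; 5^6 ≡ 72 — none is 1, so 5 is a primitive root.
Hence the least primitive root of 103 is 5.

5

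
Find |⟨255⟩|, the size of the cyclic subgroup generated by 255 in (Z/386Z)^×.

By Lagrange's theorem, ord_386(255) divides φ(386) = φ(2)·φ(193) = 1·192 = 192 = 2^6 · 3.
Divisors of 192: 1, 2, 3, 4, 6, 8, 12, 16, 24, 32, 48, 64, 96, 192.
Test each divisor d:
255^1 ≡ 255 (mod 386)
255^2 ≡ 177 (mod 386)
255^3 ≡ 359 (mod 386)
255^4 ≡ 63 (mod 386)
255^6 ≡ 343 (mod 386)
255^8 ≡ 109 (mod 386)
255^12 ≡ 305 (mod 386)
255^16 ≡ 301 (mod 386)
255^24 ≡ 385 (mod 386)
255^32 ≡ 277 (mod 386)
255^48 ≡ 1 (mod 386) ✓
Therefore the multiplicative order of 255 modulo 386 is 48.

48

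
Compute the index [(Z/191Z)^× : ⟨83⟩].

By Lagrange's theorem, ord_191(83) divides φ(191) = 191 − 1 = 190 = 2 · 5 · 19.
Divisors of 190: 1, 2, 5, 10, 19, 38, 95, 190.
Compute 83^d (mod 191) for the divisors d until we hit 1:
83^1 ≡ 83 (mod 191)
83^2 ≡ 13 (mod 191)
83^5 ≡ 84 (mod 191)
83^10 ≡ 180 (mod 191)
83^19 ≡ 82 (mod 191)
83^38 ≡ 39 (mod 191)
83^95 ≡ 190 (mod 191)
83^190 ≡ 1 (mod 191) ✓
The order of 83 is 190, so the subgroup it generates has 190 elements.
The index is φ(191) / ord(83) = 190 / 190 = 1.

1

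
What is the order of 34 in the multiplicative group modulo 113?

112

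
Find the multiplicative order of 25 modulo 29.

ord(25) | φ(29) = 29 − 1 = 28 = 2^2 · 7.
Divisors of 28: 1, 2, 4, 7, 14, 28.
Test each divisor d:
25^1 ≡ 25 (mod 29)
25^2 ≡ 16 (mod 29)
25^4 ≡ 24 (mod 29)
25^7 ≡ 1 (mod 29) ✓
The smallest such exponent is 7, so the order of 25 is 7.

7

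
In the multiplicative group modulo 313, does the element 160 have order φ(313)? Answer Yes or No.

φ(313) = 313 − 1 = 312 = 2^3 · 3 · 13.
160 is a primitive root mod 313 iff 160^(φ(313)/q) ≢ 1 for every prime q | φ(313), i.e. q ∈ {2, 3, 13}.
160^156 ≡ 312 (mod 313)  [q = 2: ≢ 1 ✓]
160^104 ≡ 98 (mod 313)  [q = 3: ≢ 1 ✓]
160^24 ≡ 113 (mod 313)  [q = 13: ≢ 1 ✓]
All checks pass, so 160 has order 312 and is a primitive root modulo 313.

Yes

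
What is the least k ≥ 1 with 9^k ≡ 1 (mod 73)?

ord(9) | φ(73) = 73 − 1 = 72 = 2^3 · 3^2.
Divisors of 72: 1, 2, 3, 4, 6, 8, 9, 12, 18, 24, 36, 72.
Compute 9^d (mod 73) for the divisors d until we hit 1:
9^1 ≡ 9 (mod 73)
9^2 ≡ 8 (mod 73)
9^3 ≡ 72 (mod 73)
9^4 ≡ 64 (mod 73)
9^6 ≡ 1 (mod 73) ✓
The smallest such exponent is 6, so the order of 9 is 6.

6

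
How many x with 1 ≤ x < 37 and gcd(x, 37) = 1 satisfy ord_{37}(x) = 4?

2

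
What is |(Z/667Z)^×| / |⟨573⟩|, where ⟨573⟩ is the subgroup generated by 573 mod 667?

4

ord(573) | φ(667) = φ(23·29) = (23−1)·(29−1) = 22·28 = 616 = 2^3 · 7 · 11.
Divisors of 616: 1, 2, 4, 7, 8, 11, 14, 22, 28, 44, 56, 77, 88, 154, 308, 616.
Test each divisor d:
573^1 ≡ 573 (mod 667)
573^2 ≡ 165 (mod 667)
573^4 ≡ 545 (mod 667)
573^7 ≡ 608 (mod 667)
573^8 ≡ 210 (mod 667)
573^11 ≡ 528 (mod 667)
573^14 ≡ 146 (mod 667)
573^22 ≡ 645 (mod 667)
573^28 ≡ 639 (mod 667)
573^44 ≡ 484 (mod 667)
573^56 ≡ 117 (mod 667)
573^77 ≡ 666 (mod 667)
573^88 ≡ 139 (mod 667)
573^154 ≡ 1 (mod 667) ✓
The order of 573 is 154, so the subgroup it generates has 154 elements.
Index = |(Z/667Z)^×| / |⟨573⟩| = 616 / 154 = 4.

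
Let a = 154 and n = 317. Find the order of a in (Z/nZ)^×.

Since 154 ∈ (Z/317Z)^×, its order divides φ(317) = 317 − 1 = 316 = 2^2 · 79.
Divisors of 316: 1, 2, 4, 79, 158, 316.
Test each divisor d:
154^1 ≡ 154 (mod 317)
154^2 ≡ 258 (mod 317)
154^4 ≡ 311 (mod 317)
154^79 ≡ 114 (mod 317)
154^158 ≡ 316 (mod 317)
154^316 ≡ 1 (mod 317) ✓
Hence ord(154) = 316.

316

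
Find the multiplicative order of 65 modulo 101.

10

The order of 65 must divide φ(101) = 101 − 1 = 100 = 2^2 · 5^2.
Divisors of 100: 1, 2, 4, 5, 10, 20, 25, 50, 100.
Compute 65^d (mod 101) for the divisors d until we hit 1:
65^1 ≡ 65 (mod 101)
65^2 ≡ 84 (mod 101)
65^4 ≡ 87 (mod 101)
65^5 ≡ 100 (mod 101)
65^10 ≡ 1 (mod 101) ✓
The smallest such exponent is 10, so the order of 65 is 10.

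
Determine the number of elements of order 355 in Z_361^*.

φ(361) = φ(19^2) = 19·(19−1) = 342 = 2 · 3^2 · 19.
(Z/361Z)^× is cyclic (|G| = 342); a cyclic group of order m has exactly φ(d) elements of each order d | m, and none otherwise.
355 does not divide 342, so no element of (Z/361Z)^× has order 355.

0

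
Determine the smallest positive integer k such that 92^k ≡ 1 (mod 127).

Since 92 ∈ (Z/127Z)^×, its order divides φ(127) = 127 − 1 = 126 = 2 · 3^2 · 7.
Divisors of 126: 1, 2, 3, 6, 7, 9, 14, 18, 21, 42, 63, 126.
Compute 92^d (mod 127) for the divisors d until we hit 1:
92^1 ≡ 92 (mod 127)
92^2 ≡ 82 (mod 127)
92^3 ≡ 51 (mod 127)
92^6 ≡ 61 (mod 127)
92^7 ≡ 24 (mod 127)
92^9 ≡ 63 (mod 127)
92^14 ≡ 68 (mod 127)
92^18 ≡ 32 (mod 127)
92^21 ≡ 108 (mod 127)
92^42 ≡ 107 (mod 127)
92^63 ≡ 126 (mod 127)
92^126 ≡ 1 (mod 127) ✓
The smallest such exponent is 126, so the order of 92 is 126.

126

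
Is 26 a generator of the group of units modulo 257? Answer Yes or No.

φ(257) = 257 − 1 = 256 = 2^8.
An element g generates (Z/257Z)^× iff g^(256/q) ≢ 1 (mod 257) for each prime q ∈ {2}.
26^128 ≡ 1 (mod 257)  [q = 2: ≡ 1 ✗]
Since 26^128 ≡ 1, the order of 26 divides 128 < 256, so 26 is not a primitive root.

No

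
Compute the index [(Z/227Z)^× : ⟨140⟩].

Since 140 ∈ (Z/227Z)^×, its order divides φ(227) = 227 − 1 = 226 = 2 · 113.
Divisors of 226: 1, 2, 113, 226.
Compute 140^d (mod 227) for the divisors d until we hit 1:
140^1 ≡ 140 (mod 227)
140^2 ≡ 78 (mod 227)
140^113 ≡ 226 (mod 227)
140^226 ≡ 1 (mod 227) ✓
Thus |⟨140⟩| = ord(140) = 226.
Index = |(Z/227Z)^×| / |⟨140⟩| = 226 / 226 = 1.

1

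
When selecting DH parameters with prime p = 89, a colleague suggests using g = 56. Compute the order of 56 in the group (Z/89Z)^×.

By Lagrange's theorem, ord_89(56) divides φ(89) = 89 − 1 = 88 = 2^3 · 11.
Divisors of 88: 1, 2, 4, 8, 11, 22, 44, 88.
Evaluate successive powers at the divisors of 88:
56^1 ≡ 56 (mod 89)
56^2 ≡ 21 (mod 89)
56^4 ≡ 85 (mod 89)
56^8 ≡ 16 (mod 89)
56^11 ≡ 37 (mod 89)
56^22 ≡ 34 (mod 89)
56^44 ≡ 88 (mod 89)
56^88 ≡ 1 (mod 89) ✓
Hence ord(56) = 88.

88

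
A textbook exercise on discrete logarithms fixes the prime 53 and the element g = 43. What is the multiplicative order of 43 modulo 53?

The order of 43 must divide φ(53) = 53 − 1 = 52 = 2^2 · 13.
Divisors of 52: 1, 2, 4, 13, 26, 52.
Test each divisor d:
43^1 ≡ 43
43^2 ≡ 47
43^4 ≡ 36
43^13 ≡ 52
43^26 ≡ 1
Therefore the multiplicative order of 43 modulo 53 is 26.

26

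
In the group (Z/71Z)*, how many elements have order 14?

6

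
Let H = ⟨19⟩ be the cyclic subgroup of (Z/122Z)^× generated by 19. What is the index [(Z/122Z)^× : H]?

ord(19) | φ(122) = φ(2)·φ(61) = 1·60 = 60 = 2^2 · 3 · 5.
Divisors of 60: 1, 2, 3, 4, 5, 6, 10, 12, 15, 20, 30, 60.
Compute 19^d (mod 122) for the divisors d until we hit 1:
19^1 ≡ 19 (mod 122)
19^2 ≡ 117 (mod 122)
19^3 ≡ 27 (mod 122)
19^4 ≡ 25 (mod 122)
19^5 ≡ 109 (mod 122)
19^6 ≡ 119 (mod 122)
19^10 ≡ 47 (mod 122)
19^12 ≡ 9 (mod 122)
19^15 ≡ 121 (mod 122)
19^20 ≡ 13 (mod 122)
19^30 ≡ 1 (mod 122) ✓
So ord_122(19) = 30, hence |⟨19⟩| = 30.
Index = |(Z/122Z)^×| / |⟨19⟩| = 60 / 30 = 2.

2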